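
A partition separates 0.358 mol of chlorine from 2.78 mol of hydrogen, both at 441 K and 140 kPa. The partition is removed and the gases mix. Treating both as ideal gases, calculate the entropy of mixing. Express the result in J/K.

Mole fractions: x_A = 0.358/3.14 = 0.114, x_B = 0.886.
ΔS_mix = −R(n_A ln x_A + n_B ln x_B) = −8.314 × (0.358 ln 0.114 + 2.78 ln 0.886) = 9.26 J/K.

ΔS_mix = 9.26 J/K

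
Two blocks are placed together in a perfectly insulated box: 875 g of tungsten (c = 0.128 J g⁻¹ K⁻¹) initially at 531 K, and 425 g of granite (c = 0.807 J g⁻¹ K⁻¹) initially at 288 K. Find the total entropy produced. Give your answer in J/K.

Energy balance: T_f = (m₁c₁T₁ + m₂c₂T₂)/(m₁c₁ + m₂c₂) = 347.82 K.
ΔS₁ = m₁c₁ ln(T_f/T₁) = 112 × ln(347.82/531) = -47.39 J/K.
ΔS₂ = m₂c₂ ln(T_f/T₂) = 342.975 × ln(347.82/288) = 64.73 J/K.
ΔS_total = -47.39 + 64.73 = 17.3 J/K.

ΔS_total = 17.3 J/K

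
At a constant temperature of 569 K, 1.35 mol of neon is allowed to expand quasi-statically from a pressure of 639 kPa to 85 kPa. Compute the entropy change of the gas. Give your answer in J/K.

For an isothermal ideal gas ΔS_gas = nR ln(P₁/P₂) = 1.35 × 8.314 × ln(639/85) = 22.6 J/K.

ΔS_gas = 22.6 J/K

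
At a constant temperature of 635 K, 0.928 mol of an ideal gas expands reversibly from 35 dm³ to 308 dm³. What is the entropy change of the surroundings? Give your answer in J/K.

For an isothermal ideal gas ΔS_gas = nR ln(V₂/V₁) = 0.928 × 8.314 × ln(308/35) = 16.8 J/K.
The process is reversible, so ΔS_surr = −ΔS_gas = -16.8 J/K and ΔS_universe = 0.

ΔS_surr = -16.8 J/K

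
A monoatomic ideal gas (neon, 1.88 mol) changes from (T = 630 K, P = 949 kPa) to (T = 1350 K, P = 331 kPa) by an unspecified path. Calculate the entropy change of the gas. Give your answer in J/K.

ΔS = nC_p ln(T₂/T₁) − nR ln(P₂/P₁), with C_p = 5R/2 = 20.79 J mol⁻¹ K⁻¹ for a monoatomic ideal gas.
ΔS = 1.88 × [20.79 × ln(1350/630) − 8.314 × ln(331/949)] = 46.2 J/K.

ΔS = 46.2 J/K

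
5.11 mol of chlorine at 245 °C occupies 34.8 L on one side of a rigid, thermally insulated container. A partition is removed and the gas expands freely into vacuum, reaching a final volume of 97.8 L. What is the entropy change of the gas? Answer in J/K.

ΔS_gas = 43.9 J/K

No heat is exchanged and no work is done, so the ideal-gas temperature stays constant.
Entropy is a state function; using a reversible isothermal path, ΔS_gas = nR ln(V₂/V₁) = 5.11 × 8.314 × ln(97.8/34.8) = 43.9 J/K.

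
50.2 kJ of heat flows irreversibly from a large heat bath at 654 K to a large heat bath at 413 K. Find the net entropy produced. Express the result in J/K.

ΔS_total = 44.8 J/K

ΔS_hot = −Q/T_H = −50200/654 = -76.758 J/K and ΔS_cold = +Q/T_C = 50200/413 = 121.55 J/K.
ΔS_total = -76.758 + 121.55 = 44.8 J/K, positive as the second law requires.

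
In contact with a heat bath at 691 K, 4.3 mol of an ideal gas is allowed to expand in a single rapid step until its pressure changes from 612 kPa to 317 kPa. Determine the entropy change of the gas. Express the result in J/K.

Entropy is a state function, so ΔS_gas depends only on the end states.
For an isothermal ideal gas ΔS_gas = nR ln(P₁/P₂) = 4.3 × 8.314 × ln(612/317) = 23.5 J/K.

ΔS_gas = 23.5 J/K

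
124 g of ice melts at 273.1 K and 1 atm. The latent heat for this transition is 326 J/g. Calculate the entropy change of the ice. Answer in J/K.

Heat absorbed by the substance: Q = mL = 124 × 326 = 40424 J.
At constant T, ΔS = Q_rev/T = 40424 / 273.1 = 148 J/K.

ΔS = 148 J/K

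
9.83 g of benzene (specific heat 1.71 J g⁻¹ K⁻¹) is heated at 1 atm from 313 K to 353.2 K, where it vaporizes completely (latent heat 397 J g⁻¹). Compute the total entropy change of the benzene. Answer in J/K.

Warming step: ΔS₁ = m c ln(T_tr/T_i) = 9.83 × 1.71 × ln(353.2/313) = 2.031 J/K.
Phase change: ΔS₂ = +mL/T_tr = 9.83 × 397 / 353.2 = 11.05 J/K.
ΔS_total = (2.031) + (11.05) = 13.1 J/K.

ΔS = 13.1 J/K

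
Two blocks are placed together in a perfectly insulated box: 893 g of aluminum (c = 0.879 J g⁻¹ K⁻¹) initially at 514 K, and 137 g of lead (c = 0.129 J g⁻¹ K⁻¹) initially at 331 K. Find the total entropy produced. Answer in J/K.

Energy balance: T_f = (m₁c₁T₁ + m₂c₂T₂)/(m₁c₁ + m₂c₂) = 509.97 K.
ΔS₁ = m₁c₁ ln(T_f/T₁) = 784.947 × ln(509.97/514) = -6.178 J/K.
ΔS₂ = m₂c₂ ln(T_f/T₂) = 17.673 × ln(509.97/331) = 7.639 J/K.
ΔS_total = -6.178 + 7.639 = 1.46 J/K.

ΔS_total = 1.46 J/K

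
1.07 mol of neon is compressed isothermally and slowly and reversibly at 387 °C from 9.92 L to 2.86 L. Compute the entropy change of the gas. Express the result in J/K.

ΔS_gas = -11.1 J/K

For an isothermal ideal gas ΔS_gas = nR ln(V₂/V₁) = 1.07 × 8.314 × ln(2.86/9.92) = -11.1 J/K.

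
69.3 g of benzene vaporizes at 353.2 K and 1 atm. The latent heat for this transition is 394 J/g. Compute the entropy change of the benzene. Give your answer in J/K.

Heat absorbed by the substance: Q = mL = 69.3 × 394 = 27304.2 J.
At constant T, ΔS = Q_rev/T = 27304.2 / 353.2 = 77.3 J/K.

ΔS = 77.3 J/K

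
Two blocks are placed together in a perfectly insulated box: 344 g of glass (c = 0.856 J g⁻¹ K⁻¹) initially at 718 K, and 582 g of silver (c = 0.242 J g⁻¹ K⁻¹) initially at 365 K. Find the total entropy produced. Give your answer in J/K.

Energy balance: T_f = (m₁c₁T₁ + m₂c₂T₂)/(m₁c₁ + m₂c₂) = 603.79 K.
ΔS₁ = m₁c₁ ln(T_f/T₁) = 294.464 × ln(603.79/718) = -51.02 J/K.
ΔS₂ = m₂c₂ ln(T_f/T₂) = 140.844 × ln(603.79/365) = 70.89 J/K.
ΔS_total = -51.02 + 70.89 = 19.9 J/K.

ΔS_total = 19.9 J/K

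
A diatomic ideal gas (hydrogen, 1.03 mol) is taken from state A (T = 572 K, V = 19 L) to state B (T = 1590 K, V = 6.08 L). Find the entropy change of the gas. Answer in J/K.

Entropy is a state function: ΔS = nC_V ln(T₂/T₁) + nR ln(V₂/V₁), with C_V = 5R/2 = 20.79 J mol⁻¹ K⁻¹ for a diatomic ideal gas.
ΔS = 1.03 × [20.79 × ln(1590/572) + 8.314 × ln(6.08/19)] = 12.1 J/K.

ΔS = 12.1 J/K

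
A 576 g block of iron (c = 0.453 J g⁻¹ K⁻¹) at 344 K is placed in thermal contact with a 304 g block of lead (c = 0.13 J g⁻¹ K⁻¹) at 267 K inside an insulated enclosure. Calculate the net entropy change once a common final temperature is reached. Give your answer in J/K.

ΔS_total = 1.04 J/K

Energy balance: T_f = (m₁c₁T₁ + m₂c₂T₂)/(m₁c₁ + m₂c₂) = 333.87 K.
ΔS₁ = m₁c₁ ln(T_f/T₁) = 260.928 × ln(333.87/344) = -7.798 J/K.
ΔS₂ = m₂c₂ ln(T_f/T₂) = 39.52 × ln(333.87/267) = 8.833 J/K.
ΔS_total = -7.798 + 8.833 = 1.04 J/K.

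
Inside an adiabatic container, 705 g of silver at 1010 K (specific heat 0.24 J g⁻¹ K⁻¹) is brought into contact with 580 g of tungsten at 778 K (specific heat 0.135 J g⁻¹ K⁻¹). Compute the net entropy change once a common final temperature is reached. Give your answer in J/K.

Energy balance: T_f = (m₁c₁T₁ + m₂c₂T₂)/(m₁c₁ + m₂c₂) = 936.6 K.
ΔS₁ = m₁c₁ ln(T_f/T₁) = 169.2 × ln(936.6/1010) = -12.77 J/K.
ΔS₂ = m₂c₂ ln(T_f/T₂) = 78.3 × ln(936.6/778) = 14.53 J/K.
ΔS_total = -12.77 + 14.53 = 1.76 J/K.

ΔS_total = 1.76 J/K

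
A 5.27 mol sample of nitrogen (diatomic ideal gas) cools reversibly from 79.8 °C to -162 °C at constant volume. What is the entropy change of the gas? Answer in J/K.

In kelvin: T₁ = 352.95 K, T₂ = 111.15 K. At constant volume, ΔS = nC_V ln(T₂/T₁) with C_V = 5R/2 = 20.79 J mol⁻¹ K⁻¹.
ΔS = 5.27 × 20.79 × ln(111.15/352.95) = -127 J/K.

ΔS = -127 J/K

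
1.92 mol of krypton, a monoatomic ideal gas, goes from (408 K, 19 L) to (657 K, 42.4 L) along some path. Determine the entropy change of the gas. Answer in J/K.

ΔS = 24.2 J/K

Entropy is a state function: ΔS = nC_V ln(T₂/T₁) + nR ln(V₂/V₁), with C_V = 3R/2 = 12.47 J mol⁻¹ K⁻¹ for a monoatomic ideal gas.
ΔS = 1.92 × [12.47 × ln(657/408) + 8.314 × ln(42.4/19)] = 24.2 J/K.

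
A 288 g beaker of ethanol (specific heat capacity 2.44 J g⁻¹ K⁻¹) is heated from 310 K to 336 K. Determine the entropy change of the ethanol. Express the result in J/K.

ΔS = 56.6 J/K

ΔS = ∫dQ_rev/T = m c ln(T₂/T₁) = 288 × 2.44 × ln(336/310) = 56.6 J/K.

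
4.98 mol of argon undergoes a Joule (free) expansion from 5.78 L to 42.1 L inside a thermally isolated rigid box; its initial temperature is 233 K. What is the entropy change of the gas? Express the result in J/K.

ΔS_gas = 82.2 J/K

No heat is exchanged and no work is done, so the ideal-gas temperature stays constant.
Entropy is a state function; using a reversible isothermal path, ΔS_gas = nR ln(V₂/V₁) = 4.98 × 8.314 × ln(42.1/5.78) = 82.2 J/K.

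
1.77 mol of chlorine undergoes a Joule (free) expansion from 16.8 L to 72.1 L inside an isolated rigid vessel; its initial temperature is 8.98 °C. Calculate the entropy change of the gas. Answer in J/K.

ΔS_gas = 21.4 J/K

No heat is exchanged and no work is done, so the ideal-gas temperature stays constant.
Entropy is a state function; using a reversible isothermal path, ΔS_gas = nR ln(V₂/V₁) = 1.77 × 8.314 × ln(72.1/16.8) = 21.4 J/K.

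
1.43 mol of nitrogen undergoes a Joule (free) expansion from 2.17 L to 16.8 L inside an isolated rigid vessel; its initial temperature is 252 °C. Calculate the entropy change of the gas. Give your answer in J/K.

No heat is exchanged and no work is done, so the ideal-gas temperature stays constant.
Entropy is a state function; using a reversible isothermal path, ΔS_gas = nR ln(V₂/V₁) = 1.43 × 8.314 × ln(16.8/2.17) = 24.3 J/K.

ΔS_gas = 24.3 J/K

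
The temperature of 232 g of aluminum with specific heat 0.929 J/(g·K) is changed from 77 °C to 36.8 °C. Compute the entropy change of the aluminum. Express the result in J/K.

In kelvin: T₁ = 350.15 K, T₂ = 309.95 K. ΔS = ∫dQ_rev/T = m c ln(T₂/T₁) = 232 × 0.929 × ln(309.95/350.15) = -26.3 J/K.

ΔS = -26.3 J/K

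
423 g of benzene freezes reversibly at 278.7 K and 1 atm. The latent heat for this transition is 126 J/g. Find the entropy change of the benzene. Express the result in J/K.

ΔS = -191 J/K

Heat released by the substance: Q = −mL = −423 × 126 = −53298 J.
At constant T, ΔS = Q_rev/T = −53298 / 278.7 = -191 J/K.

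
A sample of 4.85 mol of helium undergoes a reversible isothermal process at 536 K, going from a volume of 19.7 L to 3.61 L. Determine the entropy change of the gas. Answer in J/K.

ΔS_gas = -68.4 J/K

For an isothermal ideal gas ΔS_gas = nR ln(V₂/V₁) = 4.85 × 8.314 × ln(3.61/19.7) = -68.4 J/K.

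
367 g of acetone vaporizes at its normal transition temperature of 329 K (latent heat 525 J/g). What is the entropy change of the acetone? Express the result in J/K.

ΔS = 586 J/K

Heat absorbed by the substance: Q = mL = 367 × 525 = 192675 J.
At constant T, ΔS = Q_rev/T = 192675 / 329 = 586 J/K.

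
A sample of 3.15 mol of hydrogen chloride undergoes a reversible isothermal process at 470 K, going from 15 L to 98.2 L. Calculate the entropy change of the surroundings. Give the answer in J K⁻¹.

ΔS_surr = -49.2 J/K

For an isothermal ideal gas ΔS_gas = nR ln(V₂/V₁) = 3.15 × 8.314 × ln(98.2/15) = 49.2 J/K.
The process is reversible, so ΔS_surr = −ΔS_gas = -49.2 J/K and ΔS_universe = 0.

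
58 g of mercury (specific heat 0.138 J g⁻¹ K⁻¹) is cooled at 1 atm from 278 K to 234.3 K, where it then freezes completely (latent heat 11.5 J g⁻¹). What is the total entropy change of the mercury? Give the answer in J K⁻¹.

ΔS = -4.22 J/K

Cooling step: ΔS₁ = m c ln(T_tr/T_i) = 58 × 0.138 × ln(234.3/278) = -1.369 J/K.
Phase change: ΔS₂ = −mL/T_tr = −58 × 11.5 / 234.3 = -2.847 J/K.
ΔS_total = (-1.369) + (-2.847) = -4.22 J/K.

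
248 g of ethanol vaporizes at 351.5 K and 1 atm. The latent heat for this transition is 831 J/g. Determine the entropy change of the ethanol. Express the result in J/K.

Heat absorbed by the substance: Q = mL = 248 × 831 = 206088 J.
At constant T, ΔS = Q_rev/T = 206088 / 351.5 = 586 J/K.

ΔS = 586 J/K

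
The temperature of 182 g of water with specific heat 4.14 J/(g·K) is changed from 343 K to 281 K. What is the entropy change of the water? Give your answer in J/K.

ΔS = -150 J/K

ΔS = ∫dQ_rev/T = m c ln(T₂/T₁) = 182 × 4.14 × ln(281/343) = -150 J/K.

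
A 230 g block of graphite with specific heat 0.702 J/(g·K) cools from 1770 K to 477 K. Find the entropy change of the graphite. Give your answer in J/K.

ΔS = ∫dQ_rev/T = m c ln(T₂/T₁) = 230 × 0.702 × ln(477/1770) = -212 J/K.

ΔS = -212 J/K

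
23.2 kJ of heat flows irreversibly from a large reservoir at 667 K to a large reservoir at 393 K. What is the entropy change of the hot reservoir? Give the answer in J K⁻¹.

ΔS_hot = -34.8 J/K

The hot reservoir loses heat Q, so ΔS_hot = −Q/T_H = −23200/667 = -34.8 J/K.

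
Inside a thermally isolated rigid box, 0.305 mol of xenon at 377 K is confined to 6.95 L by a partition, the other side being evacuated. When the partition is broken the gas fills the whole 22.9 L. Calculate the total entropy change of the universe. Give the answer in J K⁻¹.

ΔS_universe = 3.02 J/K

For an ideal gas in free expansion Q = 0 and W = 0, so T is unchanged.
Entropy is a state function; using a reversible isothermal path, ΔS_gas = nR ln(V₂/V₁) = 0.305 × 8.314 × ln(22.9/6.95) = 3.02 J/K.
The insulated surroundings exchange no heat, so ΔS_surr = 0 and ΔS_universe = ΔS_gas.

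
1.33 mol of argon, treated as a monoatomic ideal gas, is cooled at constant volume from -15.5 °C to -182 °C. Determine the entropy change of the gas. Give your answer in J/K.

In kelvin: T₁ = 257.65 K, T₂ = 91.15 K. At constant volume, ΔS = nC_V ln(T₂/T₁) with C_V = 3R/2 = 12.47 J mol⁻¹ K⁻¹.
ΔS = 1.33 × 12.47 × ln(91.15/257.65) = -17.2 J/K.

ΔS = -17.2 J/K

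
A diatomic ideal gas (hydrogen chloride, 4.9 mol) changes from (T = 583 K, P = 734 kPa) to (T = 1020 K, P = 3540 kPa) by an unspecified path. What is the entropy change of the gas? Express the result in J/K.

ΔS = nC_p ln(T₂/T₁) − nR ln(P₂/P₁), with C_p = 7R/2 = 29.1 J mol⁻¹ K⁻¹ for a diatomic ideal gas.
ΔS = 4.9 × [29.1 × ln(1020/583) − 8.314 × ln(3540/734)] = 15.7 J/K.

ΔS = 15.7 J/K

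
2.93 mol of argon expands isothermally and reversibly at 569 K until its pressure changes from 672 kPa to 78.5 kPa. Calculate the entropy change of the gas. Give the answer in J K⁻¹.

For an isothermal ideal gas ΔS_gas = nR ln(P₁/P₂) = 2.93 × 8.314 × ln(672/78.5) = 52.3 J/K.

ΔS_gas = 52.3 J/K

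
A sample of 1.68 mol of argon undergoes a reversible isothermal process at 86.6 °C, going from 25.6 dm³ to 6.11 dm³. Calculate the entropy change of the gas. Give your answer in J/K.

ΔS_gas = -20 J/K

For an isothermal ideal gas ΔS_gas = nR ln(V₂/V₁) = 1.68 × 8.314 × ln(6.11/25.6) = -20 J/K.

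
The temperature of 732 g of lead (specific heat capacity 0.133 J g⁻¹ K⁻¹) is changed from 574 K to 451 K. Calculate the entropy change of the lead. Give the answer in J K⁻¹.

ΔS = -23.5 J/K

ΔS = ∫dQ_rev/T = m c ln(T₂/T₁) = 732 × 0.133 × ln(451/574) = -23.5 J/K.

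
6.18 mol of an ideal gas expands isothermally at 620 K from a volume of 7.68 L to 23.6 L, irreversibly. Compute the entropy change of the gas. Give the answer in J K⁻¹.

Entropy is a state function, so ΔS_gas depends only on the end states.
For an isothermal ideal gas ΔS_gas = nR ln(V₂/V₁) = 6.18 × 8.314 × ln(23.6/7.68) = 57.7 J/K.

ΔS_gas = 57.7 J/K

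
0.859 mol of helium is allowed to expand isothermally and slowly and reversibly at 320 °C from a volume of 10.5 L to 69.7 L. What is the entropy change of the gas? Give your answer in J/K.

For an isothermal ideal gas ΔS_gas = nR ln(V₂/V₁) = 0.859 × 8.314 × ln(69.7/10.5) = 13.5 J/K.

ΔS_gas = 13.5 J/K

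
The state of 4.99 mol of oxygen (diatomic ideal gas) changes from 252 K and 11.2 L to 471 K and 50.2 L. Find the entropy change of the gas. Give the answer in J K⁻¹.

Entropy is a state function: ΔS = nC_V ln(T₂/T₁) + nR ln(V₂/V₁), with C_V = 5R/2 = 20.79 J mol⁻¹ K⁻¹ for a diatomic ideal gas.
ΔS = 4.99 × [20.79 × ln(471/252) + 8.314 × ln(50.2/11.2)] = 127 J/K.

ΔS = 127 J/K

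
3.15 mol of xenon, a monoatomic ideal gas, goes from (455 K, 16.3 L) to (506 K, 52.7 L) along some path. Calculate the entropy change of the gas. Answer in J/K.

ΔS = 34.9 J/K

Entropy is a state function: ΔS = nC_V ln(T₂/T₁) + nR ln(V₂/V₁), with C_V = 3R/2 = 12.47 J mol⁻¹ K⁻¹ for a monoatomic ideal gas.
ΔS = 3.15 × [12.47 × ln(506/455) + 8.314 × ln(52.7/16.3)] = 34.9 J/K.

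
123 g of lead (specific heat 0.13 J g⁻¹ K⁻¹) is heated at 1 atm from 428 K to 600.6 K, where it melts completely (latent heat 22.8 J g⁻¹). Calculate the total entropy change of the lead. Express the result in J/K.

Warming step: ΔS₁ = m c ln(T_tr/T_i) = 123 × 0.13 × ln(600.6/428) = 5.418 J/K.
Phase change: ΔS₂ = +mL/T_tr = 123 × 22.8 / 600.6 = 4.669 J/K.
ΔS_total = (5.418) + (4.669) = 10.1 J/K.

ΔS = 10.1 J/K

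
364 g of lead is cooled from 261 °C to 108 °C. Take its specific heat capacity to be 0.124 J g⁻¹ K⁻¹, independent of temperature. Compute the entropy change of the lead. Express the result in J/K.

ΔS = -15.2 J/K

In kelvin: T₁ = 534.15 K, T₂ = 381.15 K. ΔS = ∫dQ_rev/T = m c ln(T₂/T₁) = 364 × 0.124 × ln(381.15/534.15) = -15.2 J/K.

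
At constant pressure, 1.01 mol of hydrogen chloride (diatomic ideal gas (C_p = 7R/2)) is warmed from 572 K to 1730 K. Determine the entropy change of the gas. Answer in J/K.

At constant pressure, ΔS = nC_p ln(T₂/T₁) with C_p = 7R/2 = 29.1 J mol⁻¹ K⁻¹.
ΔS = 1.01 × 29.1 × ln(1730/572) = 32.5 J/K.

ΔS = 32.5 J/K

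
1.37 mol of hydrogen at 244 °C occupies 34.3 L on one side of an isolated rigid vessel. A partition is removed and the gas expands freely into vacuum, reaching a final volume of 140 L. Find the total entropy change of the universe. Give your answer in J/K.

No heat is exchanged and no work is done, so the ideal-gas temperature stays constant.
Entropy is a state function; using a reversible isothermal path, ΔS_gas = nR ln(V₂/V₁) = 1.37 × 8.314 × ln(140/34.3) = 16 J/K.
The insulated surroundings exchange no heat, so ΔS_surr = 0 and ΔS_universe = ΔS_gas.

ΔS_universe = 16 J/K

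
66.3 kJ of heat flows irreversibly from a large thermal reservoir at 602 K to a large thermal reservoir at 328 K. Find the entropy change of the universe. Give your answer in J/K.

ΔS_total = 92 J/K

ΔS_hot = −Q/T_H = −66300/602 = -110.1 J/K and ΔS_cold = +Q/T_C = 66300/328 = 202.1 J/K.
ΔS_total = -110.1 + 202.1 = 92 J/K, positive as the second law requires.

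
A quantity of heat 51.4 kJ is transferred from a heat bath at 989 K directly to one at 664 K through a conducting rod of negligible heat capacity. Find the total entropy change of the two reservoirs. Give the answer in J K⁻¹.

ΔS_hot = −Q/T_H = −51400/989 = -51.97 J/K and ΔS_cold = +Q/T_C = 51400/664 = 77.41 J/K.
ΔS_total = -51.97 + 77.41 = 25.4 J/K, positive as the second law requires.

ΔS_total = 25.4 J/K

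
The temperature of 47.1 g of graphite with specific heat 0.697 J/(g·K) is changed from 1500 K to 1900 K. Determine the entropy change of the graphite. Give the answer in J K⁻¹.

ΔS = ∫dQ_rev/T = m c ln(T₂/T₁) = 47.1 × 0.697 × ln(1900/1500) = 7.76 J/K.

ΔS = 7.76 J/K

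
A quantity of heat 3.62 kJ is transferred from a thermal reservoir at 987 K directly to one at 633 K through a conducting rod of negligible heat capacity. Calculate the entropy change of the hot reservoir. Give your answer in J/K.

ΔS_hot = -3.67 J/K

The hot reservoir loses heat Q, so ΔS_hot = −Q/T_H = −3620/987 = -3.67 J/K.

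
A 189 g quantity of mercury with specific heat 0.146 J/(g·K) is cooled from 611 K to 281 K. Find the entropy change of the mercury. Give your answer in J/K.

ΔS = -21.4 J/K

ΔS = ∫dQ_rev/T = m c ln(T₂/T₁) = 189 × 0.146 × ln(281/611) = -21.4 J/K.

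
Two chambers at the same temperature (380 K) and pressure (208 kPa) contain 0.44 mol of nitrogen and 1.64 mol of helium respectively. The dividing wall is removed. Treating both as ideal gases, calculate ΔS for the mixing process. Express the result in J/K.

Mole fractions: x_A = 0.44/2.08 = 0.212, x_B = 0.788.
ΔS_mix = −R(n_A ln x_A + n_B ln x_B) = −8.314 × (0.44 ln 0.212 + 1.64 ln 0.788) = 8.92 J/K.

ΔS_mix = 8.92 J/K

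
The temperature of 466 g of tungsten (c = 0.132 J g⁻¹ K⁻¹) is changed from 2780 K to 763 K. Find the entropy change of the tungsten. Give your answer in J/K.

ΔS = ∫dQ_rev/T = m c ln(T₂/T₁) = 466 × 0.132 × ln(763/2780) = -79.5 J/K.

ΔS = -79.5 J/K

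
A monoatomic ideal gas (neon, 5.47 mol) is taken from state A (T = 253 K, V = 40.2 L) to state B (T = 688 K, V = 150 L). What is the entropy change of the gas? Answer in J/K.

Entropy is a state function: ΔS = nC_V ln(T₂/T₁) + nR ln(V₂/V₁), with C_V = 3R/2 = 12.47 J mol⁻¹ K⁻¹ for a monoatomic ideal gas.
ΔS = 5.47 × [12.47 × ln(688/253) + 8.314 × ln(150/40.2)] = 128 J/K.

ΔS = 128 J/K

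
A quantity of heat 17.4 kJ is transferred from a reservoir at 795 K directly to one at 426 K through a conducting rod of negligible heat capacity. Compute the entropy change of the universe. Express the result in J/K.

ΔS_hot = −Q/T_H = −17400/795 = -21.89 J/K and ΔS_cold = +Q/T_C = 17400/426 = 40.85 J/K.
ΔS_total = -21.89 + 40.85 = 19 J/K, positive as the second law requires.

ΔS_total = 19 J/K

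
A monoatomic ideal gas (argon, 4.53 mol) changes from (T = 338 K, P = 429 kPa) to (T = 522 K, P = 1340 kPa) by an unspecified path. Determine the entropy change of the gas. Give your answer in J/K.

ΔS = -1.97 J/K

ΔS = nC_p ln(T₂/T₁) − nR ln(P₂/P₁), with C_p = 5R/2 = 20.79 J mol⁻¹ K⁻¹ for a monoatomic ideal gas.
ΔS = 4.53 × [20.79 × ln(522/338) − 8.314 × ln(1340/429)] = -1.97 J/K.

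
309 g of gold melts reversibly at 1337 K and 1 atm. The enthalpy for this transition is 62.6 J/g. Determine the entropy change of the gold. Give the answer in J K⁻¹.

ΔS = 14.5 J/K

Heat absorbed by the substance: Q = mL = 309 × 62.6 = 19343.4 J.
At constant T, ΔS = Q_rev/T = 19343.4 / 1337 = 14.5 J/K.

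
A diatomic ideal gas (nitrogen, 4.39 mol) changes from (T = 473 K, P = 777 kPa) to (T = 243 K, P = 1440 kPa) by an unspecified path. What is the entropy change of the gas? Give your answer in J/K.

ΔS = -108 J/K

ΔS = nC_p ln(T₂/T₁) − nR ln(P₂/P₁), with C_p = 7R/2 = 29.1 J mol⁻¹ K⁻¹ for a diatomic ideal gas.
ΔS = 4.39 × [29.1 × ln(243/473) − 8.314 × ln(1440/777)] = -108 J/K.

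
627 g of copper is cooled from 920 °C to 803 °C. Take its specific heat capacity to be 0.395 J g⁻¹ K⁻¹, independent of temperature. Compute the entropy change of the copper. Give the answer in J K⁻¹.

ΔS = -25.6 J/K

In kelvin: T₁ = 1193.15 K, T₂ = 1076.15 K. ΔS = ∫dQ_rev/T = m c ln(T₂/T₁) = 627 × 0.395 × ln(1076.15/1193.15) = -25.6 J/K.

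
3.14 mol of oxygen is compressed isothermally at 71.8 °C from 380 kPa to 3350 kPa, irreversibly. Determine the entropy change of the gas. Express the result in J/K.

ΔS_gas = -56.8 J/K

Entropy is a state function, so ΔS_gas depends only on the end states.
For an isothermal ideal gas ΔS_gas = nR ln(P₁/P₂) = 3.14 × 8.314 × ln(380/3350) = -56.8 J/K.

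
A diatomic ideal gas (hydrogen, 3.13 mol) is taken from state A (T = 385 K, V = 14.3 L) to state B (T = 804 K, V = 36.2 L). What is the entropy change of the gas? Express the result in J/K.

Entropy is a state function: ΔS = nC_V ln(T₂/T₁) + nR ln(V₂/V₁), with C_V = 5R/2 = 20.79 J mol⁻¹ K⁻¹ for a diatomic ideal gas.
ΔS = 3.13 × [20.79 × ln(804/385) + 8.314 × ln(36.2/14.3)] = 72.1 J/K.

ΔS = 72.1 J/K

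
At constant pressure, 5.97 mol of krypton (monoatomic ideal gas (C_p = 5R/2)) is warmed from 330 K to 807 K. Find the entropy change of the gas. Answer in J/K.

ΔS = 111 J/K

At constant pressure, ΔS = nC_p ln(T₂/T₁) with C_p = 5R/2 = 20.79 J mol⁻¹ K⁻¹.
ΔS = 5.97 × 20.79 × ln(807/330) = 111 J/K.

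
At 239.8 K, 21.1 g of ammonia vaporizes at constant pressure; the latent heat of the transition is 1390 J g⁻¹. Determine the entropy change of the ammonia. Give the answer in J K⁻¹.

ΔS = 122 J/K

Heat absorbed by the substance: Q = mL = 21.1 × 1390 = 29329 J.
At constant T, ΔS = Q_rev/T = 29329 / 239.8 = 122 J/K.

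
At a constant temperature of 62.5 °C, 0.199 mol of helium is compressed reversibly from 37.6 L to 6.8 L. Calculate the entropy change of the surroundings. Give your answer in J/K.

ΔS_surr = 2.83 J/K

For an isothermal ideal gas ΔS_gas = nR ln(V₂/V₁) = 0.199 × 8.314 × ln(6.8/37.6) = -2.83 J/K.
The process is reversible, so ΔS_surr = −ΔS_gas = 2.83 J/K and ΔS_universe = 0.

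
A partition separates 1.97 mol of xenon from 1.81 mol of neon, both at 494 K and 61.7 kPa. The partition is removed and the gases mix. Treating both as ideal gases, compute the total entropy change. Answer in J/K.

ΔS_mix = 21.8 J/K

Mole fractions: x_A = 1.97/3.78 = 0.521, x_B = 0.479.
ΔS_mix = −R(n_A ln x_A + n_B ln x_B) = −8.314 × (1.97 ln 0.521 + 1.81 ln 0.479) = 21.8 J/K.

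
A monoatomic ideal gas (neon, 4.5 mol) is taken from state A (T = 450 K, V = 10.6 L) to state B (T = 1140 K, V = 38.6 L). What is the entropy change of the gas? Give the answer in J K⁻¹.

ΔS = 101 J/K

Entropy is a state function: ΔS = nC_V ln(T₂/T₁) + nR ln(V₂/V₁), with C_V = 3R/2 = 12.47 J mol⁻¹ K⁻¹ for a monoatomic ideal gas.
ΔS = 4.5 × [12.47 × ln(1140/450) + 8.314 × ln(38.6/10.6)] = 101 J/K.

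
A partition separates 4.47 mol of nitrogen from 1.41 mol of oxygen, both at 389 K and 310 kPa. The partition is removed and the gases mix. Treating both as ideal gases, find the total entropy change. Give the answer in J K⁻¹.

Mole fractions: x_A = 4.47/5.88 = 0.76, x_B = 0.24.
ΔS_mix = −R(n_A ln x_A + n_B ln x_B) = −8.314 × (4.47 ln 0.76 + 1.41 ln 0.24) = 26.9 J/K.

ΔS_mix = 26.9 J/K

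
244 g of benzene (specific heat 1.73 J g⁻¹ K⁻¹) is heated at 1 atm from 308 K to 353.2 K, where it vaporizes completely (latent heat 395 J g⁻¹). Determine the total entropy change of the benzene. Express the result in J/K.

Warming step: ΔS₁ = m c ln(T_tr/T_i) = 244 × 1.73 × ln(353.2/308) = 57.8 J/K.
Phase change: ΔS₂ = +mL/T_tr = 244 × 395 / 353.2 = 272.9 J/K.
ΔS_total = (57.8) + (272.9) = 331 J/K.

ΔS = 331 J/K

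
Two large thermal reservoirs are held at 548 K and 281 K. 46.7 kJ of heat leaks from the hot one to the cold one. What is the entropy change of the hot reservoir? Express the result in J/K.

The hot reservoir loses heat Q, so ΔS_hot = −Q/T_H = −46700/548 = -85.2 J/K.

ΔS_hot = -85.2 J/K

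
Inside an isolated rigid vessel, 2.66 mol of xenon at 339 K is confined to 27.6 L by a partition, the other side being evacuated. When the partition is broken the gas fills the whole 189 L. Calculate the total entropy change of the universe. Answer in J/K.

ΔS_universe = 42.5 J/K

No heat is exchanged and no work is done, so the ideal-gas temperature stays constant.
Entropy is a state function; using a reversible isothermal path, ΔS_gas = nR ln(V₂/V₁) = 2.66 × 8.314 × ln(189/27.6) = 42.5 J/K.
The insulated surroundings exchange no heat, so ΔS_surr = 0 and ΔS_universe = ΔS_gas.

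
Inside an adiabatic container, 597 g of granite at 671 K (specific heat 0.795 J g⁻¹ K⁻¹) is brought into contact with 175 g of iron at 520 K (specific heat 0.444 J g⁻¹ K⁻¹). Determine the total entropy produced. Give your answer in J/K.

ΔS_total = 2.04 J/K

Energy balance: T_f = (m₁c₁T₁ + m₂c₂T₂)/(m₁c₁ + m₂c₂) = 649.76 K.
ΔS₁ = m₁c₁ ln(T_f/T₁) = 474.615 × ln(649.76/671) = -15.27 J/K.
ΔS₂ = m₂c₂ ln(T_f/T₂) = 77.7 × ln(649.76/520) = 17.31 J/K.
ΔS_total = -15.27 + 17.31 = 2.04 J/K.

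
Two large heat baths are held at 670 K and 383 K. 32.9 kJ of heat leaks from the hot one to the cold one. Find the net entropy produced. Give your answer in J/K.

ΔS_total = 36.8 J/K

ΔS_hot = −Q/T_H = −32900/670 = -49.1 J/K and ΔS_cold = +Q/T_C = 32900/383 = 85.9 J/K.
ΔS_total = -49.1 + 85.9 = 36.8 J/K, positive as the second law requires.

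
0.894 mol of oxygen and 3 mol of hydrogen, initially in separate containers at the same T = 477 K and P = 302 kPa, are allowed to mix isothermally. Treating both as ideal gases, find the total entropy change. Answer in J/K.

Mole fractions: x_A = 0.894/3.89 = 0.23, x_B = 0.77.
ΔS_mix = −R(n_A ln x_A + n_B ln x_B) = −8.314 × (0.894 ln 0.23 + 3 ln 0.77) = 17.4 J/K.

ΔS_mix = 17.4 J/K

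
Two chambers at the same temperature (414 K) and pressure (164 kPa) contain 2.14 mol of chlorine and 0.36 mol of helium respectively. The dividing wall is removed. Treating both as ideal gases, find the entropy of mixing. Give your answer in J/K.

ΔS_mix = 8.57 J/K

Mole fractions: x_A = 2.14/2.5 = 0.856, x_B = 0.144.
ΔS_mix = −R(n_A ln x_A + n_B ln x_B) = −8.314 × (2.14 ln 0.856 + 0.36 ln 0.144) = 8.57 J/K.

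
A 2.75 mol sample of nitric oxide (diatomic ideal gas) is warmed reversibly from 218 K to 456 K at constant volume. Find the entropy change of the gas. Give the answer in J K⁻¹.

ΔS = 42.2 J/K

At constant volume, ΔS = nC_V ln(T₂/T₁) with C_V = 5R/2 = 20.79 J mol⁻¹ K⁻¹.
ΔS = 2.75 × 20.79 × ln(456/218) = 42.2 J/K.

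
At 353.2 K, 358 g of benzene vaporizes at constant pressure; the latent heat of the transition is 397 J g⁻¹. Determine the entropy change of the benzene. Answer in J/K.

Heat absorbed by the substance: Q = mL = 358 × 397 = 142126 J.
At constant T, ΔS = Q_rev/T = 142126 / 353.2 = 402 J/K.

ΔS = 402 J/K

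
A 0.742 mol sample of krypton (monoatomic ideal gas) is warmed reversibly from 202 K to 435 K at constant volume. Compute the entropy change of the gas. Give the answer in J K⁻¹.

ΔS = 7.1 J/K

At constant volume, ΔS = nC_V ln(T₂/T₁) with C_V = 3R/2 = 12.47 J mol⁻¹ K⁻¹.
ΔS = 0.742 × 12.47 × ln(435/202) = 7.1 J/K.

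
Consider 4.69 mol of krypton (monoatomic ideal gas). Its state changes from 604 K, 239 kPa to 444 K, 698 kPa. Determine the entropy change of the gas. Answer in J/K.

ΔS = nC_p ln(T₂/T₁) − nR ln(P₂/P₁), with C_p = 5R/2 = 20.79 J mol⁻¹ K⁻¹ for a monoatomic ideal gas.
ΔS = 4.69 × [20.79 × ln(444/604) − 8.314 × ln(698/239)] = -71.8 J/K.

ΔS = -71.8 J/K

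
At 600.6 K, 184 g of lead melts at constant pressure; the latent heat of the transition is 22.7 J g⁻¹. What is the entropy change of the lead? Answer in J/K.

Heat absorbed by the substance: Q = mL = 184 × 22.7 = 4176.8 J.
At constant T, ΔS = Q_rev/T = 4176.8 / 600.6 = 6.95 J/K.

ΔS = 6.95 J/K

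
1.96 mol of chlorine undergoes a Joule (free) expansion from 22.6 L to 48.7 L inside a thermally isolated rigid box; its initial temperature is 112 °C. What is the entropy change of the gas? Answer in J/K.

ΔS_gas = 12.5 J/K

For an ideal gas in free expansion Q = 0 and W = 0, so T is unchanged.
Entropy is a state function; using a reversible isothermal path, ΔS_gas = nR ln(V₂/V₁) = 1.96 × 8.314 × ln(48.7/22.6) = 12.5 J/K.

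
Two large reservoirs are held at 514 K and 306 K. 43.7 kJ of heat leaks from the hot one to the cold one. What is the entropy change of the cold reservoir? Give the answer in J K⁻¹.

The cold reservoir gains heat Q, so ΔS_cold = +Q/T_C = 43700/306 = 143 J/K.

ΔS_cold = 143 J/K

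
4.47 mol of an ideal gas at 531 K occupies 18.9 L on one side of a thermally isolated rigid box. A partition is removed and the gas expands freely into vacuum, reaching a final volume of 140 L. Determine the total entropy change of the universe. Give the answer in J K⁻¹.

For an ideal gas in free expansion Q = 0 and W = 0, so T is unchanged.
Entropy is a state function; using a reversible isothermal path, ΔS_gas = nR ln(V₂/V₁) = 4.47 × 8.314 × ln(140/18.9) = 74.4 J/K.
The insulated surroundings exchange no heat, so ΔS_surr = 0 and ΔS_universe = ΔS_gas.

ΔS_universe = 74.4 J/K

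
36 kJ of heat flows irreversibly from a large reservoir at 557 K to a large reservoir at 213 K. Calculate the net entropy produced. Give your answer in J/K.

ΔS_total = 104 J/K

ΔS_hot = −Q/T_H = −36000/557 = -64.63 J/K and ΔS_cold = +Q/T_C = 36000/213 = 169 J/K.
ΔS_total = -64.63 + 169 = 104 J/K, positive as the second law requires.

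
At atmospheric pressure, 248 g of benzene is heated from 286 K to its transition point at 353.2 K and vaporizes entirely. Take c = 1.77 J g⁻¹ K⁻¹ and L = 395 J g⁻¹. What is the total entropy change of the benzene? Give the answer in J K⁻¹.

ΔS = 370 J/K

Warming step: ΔS₁ = m c ln(T_tr/T_i) = 248 × 1.77 × ln(353.2/286) = 92.64 J/K.
Phase change: ΔS₂ = +mL/T_tr = 248 × 395 / 353.2 = 277.3 J/K.
ΔS_total = (92.64) + (277.3) = 370 J/K.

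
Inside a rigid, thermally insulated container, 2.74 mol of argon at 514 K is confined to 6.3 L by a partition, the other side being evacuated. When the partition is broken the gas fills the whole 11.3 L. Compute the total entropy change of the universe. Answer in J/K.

ΔS_universe = 13.3 J/K

No heat is exchanged and no work is done, so the ideal-gas temperature stays constant.
Entropy is a state function; using a reversible isothermal path, ΔS_gas = nR ln(V₂/V₁) = 2.74 × 8.314 × ln(11.3/6.3) = 13.3 J/K.
The insulated surroundings exchange no heat, so ΔS_surr = 0 and ΔS_universe = ΔS_gas.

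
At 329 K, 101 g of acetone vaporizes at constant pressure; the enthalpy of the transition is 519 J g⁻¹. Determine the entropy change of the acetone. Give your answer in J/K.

Heat absorbed by the substance: Q = mL = 101 × 519 = 52419 J.
At constant T, ΔS = Q_rev/T = 52419 / 329 = 159 J/K.

ΔS = 159 J/K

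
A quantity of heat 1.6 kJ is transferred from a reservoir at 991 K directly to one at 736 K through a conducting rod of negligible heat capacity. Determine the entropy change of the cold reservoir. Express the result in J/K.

The cold reservoir gains heat Q, so ΔS_cold = +Q/T_C = 1600/736 = 2.17 J/K.

ΔS_cold = 2.17 J/K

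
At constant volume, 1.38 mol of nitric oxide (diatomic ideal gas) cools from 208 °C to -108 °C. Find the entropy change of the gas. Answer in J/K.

ΔS = -30.7 J/K

In kelvin: T₁ = 481.15 K, T₂ = 165.15 K. At constant volume, ΔS = nC_V ln(T₂/T₁) with C_V = 5R/2 = 20.79 J mol⁻¹ K⁻¹.
ΔS = 1.38 × 20.79 × ln(165.15/481.15) = -30.7 J/K.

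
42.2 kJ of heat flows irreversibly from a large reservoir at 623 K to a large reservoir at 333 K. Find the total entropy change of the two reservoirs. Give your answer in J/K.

ΔS_total = 59 J/K

ΔS_hot = −Q/T_H = −42200/623 = -67.74 J/K and ΔS_cold = +Q/T_C = 42200/333 = 126.7 J/K.
ΔS_total = -67.74 + 126.7 = 59 J/K, positive as the second law requires.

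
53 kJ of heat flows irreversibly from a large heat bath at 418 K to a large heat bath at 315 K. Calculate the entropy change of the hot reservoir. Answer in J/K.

The hot reservoir loses heat Q, so ΔS_hot = −Q/T_H = −53000/418 = -127 J/K.

ΔS_hot = -127 J/K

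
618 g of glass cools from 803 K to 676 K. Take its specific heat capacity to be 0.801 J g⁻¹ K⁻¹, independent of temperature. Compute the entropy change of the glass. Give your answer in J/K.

ΔS = -85.2 J/K

ΔS = ∫dQ_rev/T = m c ln(T₂/T₁) = 618 × 0.801 × ln(676/803) = -85.2 J/K.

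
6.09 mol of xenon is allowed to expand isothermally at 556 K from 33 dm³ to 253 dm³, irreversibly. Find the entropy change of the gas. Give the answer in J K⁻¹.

ΔS_gas = 103 J/K

Entropy is a state function, so ΔS_gas depends only on the end states.
For an isothermal ideal gas ΔS_gas = nR ln(V₂/V₁) = 6.09 × 8.314 × ln(253/33) = 103 J/K.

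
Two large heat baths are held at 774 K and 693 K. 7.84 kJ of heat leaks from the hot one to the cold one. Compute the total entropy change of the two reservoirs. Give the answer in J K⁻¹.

ΔS_total = 1.18 J/K

ΔS_hot = −Q/T_H = −7840/774 = -10.13 J/K and ΔS_cold = +Q/T_C = 7840/693 = 11.31 J/K.
ΔS_total = -10.13 + 11.31 = 1.18 J/K, positive as the second law requires.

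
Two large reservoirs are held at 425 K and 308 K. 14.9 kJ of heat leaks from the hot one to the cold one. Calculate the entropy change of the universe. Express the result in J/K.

ΔS_total = 13.3 J/K

ΔS_hot = −Q/T_H = −14900/425 = -35.06 J/K and ΔS_cold = +Q/T_C = 14900/308 = 48.38 J/K.
ΔS_total = -35.06 + 48.38 = 13.3 J/K, positive as the second law requires.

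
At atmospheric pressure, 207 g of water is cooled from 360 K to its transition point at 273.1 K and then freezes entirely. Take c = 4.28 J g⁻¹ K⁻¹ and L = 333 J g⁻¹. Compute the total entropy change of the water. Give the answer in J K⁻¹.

Cooling step: ΔS₁ = m c ln(T_tr/T_i) = 207 × 4.28 × ln(273.1/360) = -244.8 J/K.
Phase change: ΔS₂ = −mL/T_tr = −207 × 333 / 273.1 = -252.4 J/K.
ΔS_total = (-244.8) + (-252.4) = -497 J/K.

ΔS = -497 J/K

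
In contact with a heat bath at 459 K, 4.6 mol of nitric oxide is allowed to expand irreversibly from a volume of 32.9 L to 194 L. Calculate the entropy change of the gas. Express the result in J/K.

ΔS_gas = 67.9 J/K

Entropy is a state function, so ΔS_gas depends only on the end states.
For an isothermal ideal gas ΔS_gas = nR ln(V₂/V₁) = 4.6 × 8.314 × ln(194/32.9) = 67.9 J/K.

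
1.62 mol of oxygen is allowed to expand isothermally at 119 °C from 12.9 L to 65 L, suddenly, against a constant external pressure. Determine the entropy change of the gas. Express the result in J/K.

Entropy is a state function, so ΔS_gas depends only on the end states.
For an isothermal ideal gas ΔS_gas = nR ln(V₂/V₁) = 1.62 × 8.314 × ln(65/12.9) = 21.8 J/K.

ΔS_gas = 21.8 J/K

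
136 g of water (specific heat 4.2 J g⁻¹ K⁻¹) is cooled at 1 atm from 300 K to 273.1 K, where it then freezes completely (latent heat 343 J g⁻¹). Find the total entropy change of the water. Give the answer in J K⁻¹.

Cooling step: ΔS₁ = m c ln(T_tr/T_i) = 136 × 4.2 × ln(273.1/300) = -53.66 J/K.
Phase change: ΔS₂ = −mL/T_tr = −136 × 343 / 273.1 = -170.8 J/K.
ΔS_total = (-53.66) + (-170.8) = -224 J/K.

ΔS = -224 J/K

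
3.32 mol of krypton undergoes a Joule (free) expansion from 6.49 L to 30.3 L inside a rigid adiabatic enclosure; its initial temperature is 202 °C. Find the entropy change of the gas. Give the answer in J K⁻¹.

ΔS_gas = 42.5 J/K

For an ideal gas in free expansion Q = 0 and W = 0, so T is unchanged.
Entropy is a state function; using a reversible isothermal path, ΔS_gas = nR ln(V₂/V₁) = 3.32 × 8.314 × ln(30.3/6.49) = 42.5 J/K.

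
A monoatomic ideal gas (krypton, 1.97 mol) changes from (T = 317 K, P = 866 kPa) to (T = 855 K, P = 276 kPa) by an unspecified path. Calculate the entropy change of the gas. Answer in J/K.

ΔS = nC_p ln(T₂/T₁) − nR ln(P₂/P₁), with C_p = 5R/2 = 20.79 J mol⁻¹ K⁻¹ for a monoatomic ideal gas.
ΔS = 1.97 × [20.79 × ln(855/317) − 8.314 × ln(276/866)] = 59.4 J/K.

ΔS = 59.4 J/K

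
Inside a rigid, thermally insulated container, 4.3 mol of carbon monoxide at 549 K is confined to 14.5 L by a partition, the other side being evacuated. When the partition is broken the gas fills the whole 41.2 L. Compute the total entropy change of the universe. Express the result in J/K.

ΔS_universe = 37.3 J/K

For an ideal gas in free expansion Q = 0 and W = 0, so T is unchanged.
Entropy is a state function; using a reversible isothermal path, ΔS_gas = nR ln(V₂/V₁) = 4.3 × 8.314 × ln(41.2/14.5) = 37.3 J/K.
The insulated surroundings exchange no heat, so ΔS_surr = 0 and ΔS_universe = ΔS_gas.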